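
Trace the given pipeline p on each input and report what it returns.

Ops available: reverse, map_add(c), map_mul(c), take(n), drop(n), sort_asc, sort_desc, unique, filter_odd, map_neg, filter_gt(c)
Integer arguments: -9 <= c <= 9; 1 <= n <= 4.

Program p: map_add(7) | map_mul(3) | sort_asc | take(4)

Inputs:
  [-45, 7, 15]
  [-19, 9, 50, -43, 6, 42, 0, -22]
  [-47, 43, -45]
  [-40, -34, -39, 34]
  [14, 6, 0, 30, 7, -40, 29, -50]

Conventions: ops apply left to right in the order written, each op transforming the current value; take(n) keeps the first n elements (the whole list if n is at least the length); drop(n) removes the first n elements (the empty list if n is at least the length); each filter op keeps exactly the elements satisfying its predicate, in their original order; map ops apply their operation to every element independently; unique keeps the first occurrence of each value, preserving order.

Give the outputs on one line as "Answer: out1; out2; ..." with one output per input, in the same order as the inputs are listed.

[-114, 42, 66]; [-108, -45, -36, 21]; [-120, -114, 150]; [-99, -96, -81, 123]; [-129, -99, 21, 39]

Execution, op by op:
  [-45, 7, 15] -> [-38, 14, 22] -> [-114, 42, 66] -> [-114, 42, 66] -> [-114, 42, 66]
  [-19, 9, 50, -43, 6, 42, 0, -22] -> [-12, 16, 57, -36, 13, 49, 7, -15] -> [-36, 48, 171, -108, 39, 147, 21, -45] -> [-108, -45, -36, 21, 39, 48, 147, 171] -> [-108, -45, -36, 21]
  [-47, 43, -45] -> [-40, 50, -38] -> [-120, 150, -114] -> [-120, -114, 150] -> [-120, -114, 150]
  [-40, -34, -39, 34] -> [-33, -27, -32, 41] -> [-99, -81, -96, 123] -> [-99, -96, -81, 123] -> [-99, -96, -81, 123]
  [14, 6, 0, 30, 7, -40, 29, -50] -> [21, 13, 7, 37, 14, -33, 36, -43] -> [63, 39, 21, 111, 42, -99, 108, -129] -> [-129, -99, 21, 39, 42, 63, 108, 111] -> [-129, -99, 21, 39]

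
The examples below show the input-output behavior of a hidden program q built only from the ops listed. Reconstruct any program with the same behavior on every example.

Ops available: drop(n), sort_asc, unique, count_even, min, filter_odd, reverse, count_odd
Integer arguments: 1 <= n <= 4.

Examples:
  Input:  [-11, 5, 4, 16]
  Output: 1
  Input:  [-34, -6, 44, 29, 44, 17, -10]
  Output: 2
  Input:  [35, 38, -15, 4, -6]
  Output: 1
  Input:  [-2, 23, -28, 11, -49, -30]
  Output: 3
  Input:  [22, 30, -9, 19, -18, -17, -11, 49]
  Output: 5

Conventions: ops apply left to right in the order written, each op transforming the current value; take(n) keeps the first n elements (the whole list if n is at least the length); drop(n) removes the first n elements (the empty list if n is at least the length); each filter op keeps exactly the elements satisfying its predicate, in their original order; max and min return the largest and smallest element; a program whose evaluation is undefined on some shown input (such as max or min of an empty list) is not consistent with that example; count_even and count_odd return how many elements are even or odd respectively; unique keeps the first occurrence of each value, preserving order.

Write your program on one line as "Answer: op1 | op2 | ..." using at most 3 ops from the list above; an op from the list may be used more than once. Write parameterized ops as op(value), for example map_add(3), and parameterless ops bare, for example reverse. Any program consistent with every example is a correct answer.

drop(1) | count_odd

Check, running the answer program on each example:
  [-11, 5, 4, 16] -> [5, 4, 16] -> 1
  [-34, -6, 44, 29, 44, 17, -10] -> [-6, 44, 29, 44, 17, -10] -> 2
  [35, 38, -15, 4, -6] -> [38, -15, 4, -6] -> 1
  [-2, 23, -28, 11, -49, -30] -> [23, -28, 11, -49, -30] -> 3
  [22, 30, -9, 19, -18, -17, -11, 49] -> [30, -9, 19, -18, -17, -11, 49] -> 5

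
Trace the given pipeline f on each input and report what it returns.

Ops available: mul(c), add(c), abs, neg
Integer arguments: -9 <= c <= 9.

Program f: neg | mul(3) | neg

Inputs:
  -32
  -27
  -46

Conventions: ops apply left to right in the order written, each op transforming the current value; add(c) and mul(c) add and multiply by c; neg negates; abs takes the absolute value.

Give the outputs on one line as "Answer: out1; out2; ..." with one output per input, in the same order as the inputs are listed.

-96; -81; -138

Execution, op by op:
  -32 -> 32 -> 96 -> -96
  -27 -> 27 -> 81 -> -81
  -46 -> 46 -> 138 -> -138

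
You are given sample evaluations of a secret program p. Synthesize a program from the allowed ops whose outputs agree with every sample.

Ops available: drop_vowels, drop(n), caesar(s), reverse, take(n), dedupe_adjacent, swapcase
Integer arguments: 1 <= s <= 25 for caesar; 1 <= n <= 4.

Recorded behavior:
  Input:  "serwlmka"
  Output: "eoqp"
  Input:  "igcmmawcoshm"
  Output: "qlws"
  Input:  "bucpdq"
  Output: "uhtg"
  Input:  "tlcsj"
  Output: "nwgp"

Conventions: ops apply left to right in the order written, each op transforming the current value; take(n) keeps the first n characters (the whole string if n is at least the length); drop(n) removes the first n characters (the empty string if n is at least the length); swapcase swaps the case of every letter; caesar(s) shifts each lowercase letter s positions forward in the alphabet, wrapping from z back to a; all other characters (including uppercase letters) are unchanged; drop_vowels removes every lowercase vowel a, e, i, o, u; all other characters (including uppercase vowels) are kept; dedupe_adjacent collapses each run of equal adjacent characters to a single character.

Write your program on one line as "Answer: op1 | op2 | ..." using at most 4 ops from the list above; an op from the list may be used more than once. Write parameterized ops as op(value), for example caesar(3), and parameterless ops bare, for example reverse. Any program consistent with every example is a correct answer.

reverse | caesar(8) | caesar(22) | take(4)

Check, running the answer program on each example:
  "serwlmka" -> "akmlwres" -> "isutezma" -> "eoqpaviw" -> "eoqp"
  "igcmmawcoshm" -> "mhsocwammcgi" -> "upawkeiuukoq" -> "qlwsgaeqqgkm" -> "qlws"
  "bucpdq" -> "qdpcub" -> "ylxkcj" -> "uhtgyf" -> "uhtg"
  "tlcsj" -> "jsclt" -> "raktb" -> "nwgpx" -> "nwgp"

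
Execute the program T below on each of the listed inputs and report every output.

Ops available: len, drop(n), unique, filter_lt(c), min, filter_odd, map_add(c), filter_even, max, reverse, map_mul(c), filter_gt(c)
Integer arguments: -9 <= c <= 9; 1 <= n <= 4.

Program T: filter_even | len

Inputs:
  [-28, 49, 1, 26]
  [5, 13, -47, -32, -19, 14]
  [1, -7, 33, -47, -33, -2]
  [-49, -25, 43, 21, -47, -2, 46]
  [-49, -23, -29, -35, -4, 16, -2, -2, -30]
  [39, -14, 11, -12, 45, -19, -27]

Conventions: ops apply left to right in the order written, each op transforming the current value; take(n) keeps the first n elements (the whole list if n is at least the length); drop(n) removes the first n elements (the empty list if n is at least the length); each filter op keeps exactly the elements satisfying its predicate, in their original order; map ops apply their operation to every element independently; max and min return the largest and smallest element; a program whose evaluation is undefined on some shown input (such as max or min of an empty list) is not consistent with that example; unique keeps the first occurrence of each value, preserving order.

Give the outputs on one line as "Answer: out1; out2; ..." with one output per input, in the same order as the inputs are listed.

2; 2; 1; 2; 5; 2

Execution, op by op:
  [-28, 49, 1, 26] -> [-28, 26] -> 2
  [5, 13, -47, -32, -19, 14] -> [-32, 14] -> 2
  [1, -7, 33, -47, -33, -2] -> [-2] -> 1
  [-49, -25, 43, 21, -47, -2, 46] -> [-2, 46] -> 2
  [-49, -23, -29, -35, -4, 16, -2, -2, -30] -> [-4, 16, -2, -2, -30] -> 5
  [39, -14, 11, -12, 45, -19, -27] -> [-14, -12] -> 2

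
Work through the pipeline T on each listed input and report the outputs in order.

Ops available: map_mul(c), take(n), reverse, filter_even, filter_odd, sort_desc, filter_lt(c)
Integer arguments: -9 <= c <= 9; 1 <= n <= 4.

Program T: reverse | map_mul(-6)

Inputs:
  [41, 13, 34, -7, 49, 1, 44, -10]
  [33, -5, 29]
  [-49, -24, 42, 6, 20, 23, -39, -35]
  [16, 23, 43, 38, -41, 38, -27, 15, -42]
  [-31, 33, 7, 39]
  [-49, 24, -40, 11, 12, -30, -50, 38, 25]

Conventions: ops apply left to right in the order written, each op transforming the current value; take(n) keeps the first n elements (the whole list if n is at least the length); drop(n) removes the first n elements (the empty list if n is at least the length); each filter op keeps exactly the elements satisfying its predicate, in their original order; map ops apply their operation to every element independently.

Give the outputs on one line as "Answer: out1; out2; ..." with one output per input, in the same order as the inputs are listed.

Execution, op by op:
  [41, 13, 34, -7, 49, 1, 44, -10] -> [-10, 44, 1, 49, -7, 34, 13, 41] -> [60, -264, -6, -294, 42, -204, -78, -246]
  [33, -5, 29] -> [29, -5, 33] -> [-174, 30, -198]
  [-49, -24, 42, 6, 20, 23, -39, -35] -> [-35, -39, 23, 20, 6, 42, -24, -49] -> [210, 234, -138, -120, -36, -252, 144, 294]
  [16, 23, 43, 38, -41, 38, -27, 15, -42] -> [-42, 15, -27, 38, -41, 38, 43, 23, 16] -> [252, -90, 162, -228, 246, -228, -258, -138, -96]
  [-31, 33, 7, 39] -> [39, 7, 33, -31] -> [-234, -42, -198, 186]
  [-49, 24, -40, 11, 12, -30, -50, 38, 25] -> [25, 38, -50, -30, 12, 11, -40, 24, -49] -> [-150, -228, 300, 180, -72, -66, 240, -144, 294]

[60, -264, -6, -294, 42, -204, -78, -246]; [-174, 30, -198]; [210, 234, -138, -120, -36, -252, 144, 294]; [252, -90, 162, -228, 246, -228, -258, -138, -96]; [-234, -42, -198, 186]; [-150, -228, 300, 180, -72, -66, 240, -144, 294]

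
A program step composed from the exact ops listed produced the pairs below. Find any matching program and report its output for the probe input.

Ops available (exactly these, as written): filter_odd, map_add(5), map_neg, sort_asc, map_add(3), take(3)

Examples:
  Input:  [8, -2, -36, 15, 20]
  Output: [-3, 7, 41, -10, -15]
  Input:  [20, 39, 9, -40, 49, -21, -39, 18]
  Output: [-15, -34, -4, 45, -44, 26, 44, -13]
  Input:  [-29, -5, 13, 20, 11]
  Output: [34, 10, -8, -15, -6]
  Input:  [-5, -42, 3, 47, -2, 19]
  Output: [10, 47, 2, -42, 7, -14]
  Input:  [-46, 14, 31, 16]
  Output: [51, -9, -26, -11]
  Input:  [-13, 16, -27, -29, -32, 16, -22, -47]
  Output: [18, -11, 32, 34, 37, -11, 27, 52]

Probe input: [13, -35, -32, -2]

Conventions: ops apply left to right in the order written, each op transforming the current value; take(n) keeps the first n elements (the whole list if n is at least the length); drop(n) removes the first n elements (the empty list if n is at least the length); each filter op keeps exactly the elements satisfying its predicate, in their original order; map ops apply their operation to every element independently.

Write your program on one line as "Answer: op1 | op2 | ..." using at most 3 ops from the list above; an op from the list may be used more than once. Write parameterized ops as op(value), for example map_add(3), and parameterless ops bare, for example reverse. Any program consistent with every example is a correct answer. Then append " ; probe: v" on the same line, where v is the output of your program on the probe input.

map_neg | map_add(5) ; probe: [-8, 40, 37, 7]

Check, running the answer program on each example:
  [8, -2, -36, 15, 20] -> [-8, 2, 36, -15, -20] -> [-3, 7, 41, -10, -15]
  [20, 39, 9, -40, 49, -21, -39, 18] -> [-20, -39, -9, 40, -49, 21, 39, -18] -> [-15, -34, -4, 45, -44, 26, 44, -13]
  [-29, -5, 13, 20, 11] -> [29, 5, -13, -20, -11] -> [34, 10, -8, -15, -6]
  [-5, -42, 3, 47, -2, 19] -> [5, 42, -3, -47, 2, -19] -> [10, 47, 2, -42, 7, -14]
  [-46, 14, 31, 16] -> [46, -14, -31, -16] -> [51, -9, -26, -11]
  [-13, 16, -27, -29, -32, 16, -22, -47] -> [13, -16, 27, 29, 32, -16, 22, 47] -> [18, -11, 32, 34, 37, -11, 27, 52]
  probe: [13, -35, -32, -2] -> [-13, 35, 32, 2] -> [-8, 40, 37, 7]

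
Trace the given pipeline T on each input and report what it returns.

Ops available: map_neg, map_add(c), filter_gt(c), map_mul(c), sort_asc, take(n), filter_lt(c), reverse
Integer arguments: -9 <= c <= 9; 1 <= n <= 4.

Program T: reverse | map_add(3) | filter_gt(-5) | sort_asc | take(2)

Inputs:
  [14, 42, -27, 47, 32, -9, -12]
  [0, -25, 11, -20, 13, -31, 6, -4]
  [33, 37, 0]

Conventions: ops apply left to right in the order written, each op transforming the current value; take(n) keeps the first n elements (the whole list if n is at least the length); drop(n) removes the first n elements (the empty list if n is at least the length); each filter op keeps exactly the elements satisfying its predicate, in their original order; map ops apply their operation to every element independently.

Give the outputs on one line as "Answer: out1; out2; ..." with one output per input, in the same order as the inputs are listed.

Execution, op by op:
  [14, 42, -27, 47, 32, -9, -12] -> [-12, -9, 32, 47, -27, 42, 14] -> [-9, -6, 35, 50, -24, 45, 17] -> [35, 50, 45, 17] -> [17, 35, 45, 50] -> [17, 35]
  [0, -25, 11, -20, 13, -31, 6, -4] -> [-4, 6, -31, 13, -20, 11, -25, 0] -> [-1, 9, -28, 16, -17, 14, -22, 3] -> [-1, 9, 16, 14, 3] -> [-1, 3, 9, 14, 16] -> [-1, 3]
  [33, 37, 0] -> [0, 37, 33] -> [3, 40, 36] -> [3, 40, 36] -> [3, 36, 40] -> [3, 36]

[17, 35]; [-1, 3]; [3, 36]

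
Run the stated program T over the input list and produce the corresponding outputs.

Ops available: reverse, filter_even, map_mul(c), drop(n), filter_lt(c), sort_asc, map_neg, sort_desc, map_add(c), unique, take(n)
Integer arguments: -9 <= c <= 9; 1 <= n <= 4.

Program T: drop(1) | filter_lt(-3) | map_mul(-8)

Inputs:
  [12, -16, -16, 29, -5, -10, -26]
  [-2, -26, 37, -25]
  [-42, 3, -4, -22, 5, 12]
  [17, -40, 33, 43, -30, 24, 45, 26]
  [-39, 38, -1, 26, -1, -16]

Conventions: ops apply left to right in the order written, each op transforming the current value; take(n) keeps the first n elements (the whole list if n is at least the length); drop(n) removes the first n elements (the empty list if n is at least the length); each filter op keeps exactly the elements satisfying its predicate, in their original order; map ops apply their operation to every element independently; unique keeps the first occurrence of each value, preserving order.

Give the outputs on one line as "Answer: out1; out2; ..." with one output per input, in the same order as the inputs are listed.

Execution, op by op:
  [12, -16, -16, 29, -5, -10, -26] -> [-16, -16, 29, -5, -10, -26] -> [-16, -16, -5, -10, -26] -> [128, 128, 40, 80, 208]
  [-2, -26, 37, -25] -> [-26, 37, -25] -> [-26, -25] -> [208, 200]
  [-42, 3, -4, -22, 5, 12] -> [3, -4, -22, 5, 12] -> [-4, -22] -> [32, 176]
  [17, -40, 33, 43, -30, 24, 45, 26] -> [-40, 33, 43, -30, 24, 45, 26] -> [-40, -30] -> [320, 240]
  [-39, 38, -1, 26, -1, -16] -> [38, -1, 26, -1, -16] -> [-16] -> [128]

[128, 128, 40, 80, 208]; [208, 200]; [32, 176]; [320, 240]; [128]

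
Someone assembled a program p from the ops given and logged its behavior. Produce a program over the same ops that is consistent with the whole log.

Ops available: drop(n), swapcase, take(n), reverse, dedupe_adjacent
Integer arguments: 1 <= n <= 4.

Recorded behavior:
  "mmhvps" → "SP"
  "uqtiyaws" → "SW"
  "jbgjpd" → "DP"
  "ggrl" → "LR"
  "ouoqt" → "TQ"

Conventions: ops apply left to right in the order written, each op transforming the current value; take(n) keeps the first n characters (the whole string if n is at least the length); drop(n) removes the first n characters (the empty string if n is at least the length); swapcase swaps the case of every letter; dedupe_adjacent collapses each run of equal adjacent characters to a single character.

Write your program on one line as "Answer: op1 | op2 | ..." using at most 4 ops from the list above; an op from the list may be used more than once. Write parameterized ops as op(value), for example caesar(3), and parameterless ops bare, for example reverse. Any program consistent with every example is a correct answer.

reverse | take(3) | swapcase | take(2)

Check, running the answer program on each example:
  "mmhvps" -> "spvhmm" -> "spv" -> "SPV" -> "SP"
  "uqtiyaws" -> "swayitqu" -> "swa" -> "SWA" -> "SW"
  "jbgjpd" -> "dpjgbj" -> "dpj" -> "DPJ" -> "DP"
  "ggrl" -> "lrgg" -> "lrg" -> "LRG" -> "LR"
  "ouoqt" -> "tqouo" -> "tqo" -> "TQO" -> "TQ"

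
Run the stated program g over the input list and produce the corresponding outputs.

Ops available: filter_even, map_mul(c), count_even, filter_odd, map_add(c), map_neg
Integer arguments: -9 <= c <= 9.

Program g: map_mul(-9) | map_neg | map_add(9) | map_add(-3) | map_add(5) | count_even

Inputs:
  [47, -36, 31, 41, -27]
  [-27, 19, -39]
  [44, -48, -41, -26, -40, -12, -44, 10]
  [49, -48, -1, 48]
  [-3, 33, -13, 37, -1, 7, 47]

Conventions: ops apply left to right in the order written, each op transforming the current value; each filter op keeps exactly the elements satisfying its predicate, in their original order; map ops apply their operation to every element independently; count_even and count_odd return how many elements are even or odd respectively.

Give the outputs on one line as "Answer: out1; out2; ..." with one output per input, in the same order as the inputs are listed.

Execution, op by op:
  [47, -36, 31, 41, -27] -> [-423, 324, -279, -369, 243] -> [423, -324, 279, 369, -243] -> [432, -315, 288, 378, -234] -> [429, -318, 285, 375, -237] -> [434, -313, 290, 380, -232] -> 4
  [-27, 19, -39] -> [243, -171, 351] -> [-243, 171, -351] -> [-234, 180, -342] -> [-237, 177, -345] -> [-232, 182, -340] -> 3
  [44, -48, -41, -26, -40, -12, -44, 10] -> [-396, 432, 369, 234, 360, 108, 396, -90] -> [396, -432, -369, -234, -360, -108, -396, 90] -> [405, -423, -360, -225, -351, -99, -387, 99] -> [402, -426, -363, -228, -354, -102, -390, 96] -> [407, -421, -358, -223, -349, -97, -385, 101] -> 1
  [49, -48, -1, 48] -> [-441, 432, 9, -432] -> [441, -432, -9, 432] -> [450, -423, 0, 441] -> [447, -426, -3, 438] -> [452, -421, 2, 443] -> 2
  [-3, 33, -13, 37, -1, 7, 47] -> [27, -297, 117, -333, 9, -63, -423] -> [-27, 297, -117, 333, -9, 63, 423] -> [-18, 306, -108, 342, 0, 72, 432] -> [-21, 303, -111, 339, -3, 69, 429] -> [-16, 308, -106, 344, 2, 74, 434] -> 7

4; 3; 1; 2; 7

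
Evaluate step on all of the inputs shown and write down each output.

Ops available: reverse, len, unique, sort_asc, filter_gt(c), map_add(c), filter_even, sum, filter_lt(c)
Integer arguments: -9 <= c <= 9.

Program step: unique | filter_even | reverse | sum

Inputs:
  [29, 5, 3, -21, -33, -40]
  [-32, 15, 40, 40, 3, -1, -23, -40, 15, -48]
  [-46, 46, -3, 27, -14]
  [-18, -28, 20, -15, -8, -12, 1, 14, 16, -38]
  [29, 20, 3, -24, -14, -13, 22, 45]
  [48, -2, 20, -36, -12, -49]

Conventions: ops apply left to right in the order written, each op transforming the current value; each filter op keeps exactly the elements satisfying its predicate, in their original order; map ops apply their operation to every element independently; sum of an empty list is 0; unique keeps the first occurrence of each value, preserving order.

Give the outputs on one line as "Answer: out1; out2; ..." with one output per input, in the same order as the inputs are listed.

-40; -80; -14; -54; 4; 18

Execution, op by op:
  [29, 5, 3, -21, -33, -40] -> [29, 5, 3, -21, -33, -40] -> [-40] -> [-40] -> -40
  [-32, 15, 40, 40, 3, -1, -23, -40, 15, -48] -> [-32, 15, 40, 3, -1, -23, -40, -48] -> [-32, 40, -40, -48] -> [-48, -40, 40, -32] -> -80
  [-46, 46, -3, 27, -14] -> [-46, 46, -3, 27, -14] -> [-46, 46, -14] -> [-14, 46, -46] -> -14
  [-18, -28, 20, -15, -8, -12, 1, 14, 16, -38] -> [-18, -28, 20, -15, -8, -12, 1, 14, 16, -38] -> [-18, -28, 20, -8, -12, 14, 16, -38] -> [-38, 16, 14, -12, -8, 20, -28, -18] -> -54
  [29, 20, 3, -24, -14, -13, 22, 45] -> [29, 20, 3, -24, -14, -13, 22, 45] -> [20, -24, -14, 22] -> [22, -14, -24, 20] -> 4
  [48, -2, 20, -36, -12, -49] -> [48, -2, 20, -36, -12, -49] -> [48, -2, 20, -36, -12] -> [-12, -36, 20, -2, 48] -> 18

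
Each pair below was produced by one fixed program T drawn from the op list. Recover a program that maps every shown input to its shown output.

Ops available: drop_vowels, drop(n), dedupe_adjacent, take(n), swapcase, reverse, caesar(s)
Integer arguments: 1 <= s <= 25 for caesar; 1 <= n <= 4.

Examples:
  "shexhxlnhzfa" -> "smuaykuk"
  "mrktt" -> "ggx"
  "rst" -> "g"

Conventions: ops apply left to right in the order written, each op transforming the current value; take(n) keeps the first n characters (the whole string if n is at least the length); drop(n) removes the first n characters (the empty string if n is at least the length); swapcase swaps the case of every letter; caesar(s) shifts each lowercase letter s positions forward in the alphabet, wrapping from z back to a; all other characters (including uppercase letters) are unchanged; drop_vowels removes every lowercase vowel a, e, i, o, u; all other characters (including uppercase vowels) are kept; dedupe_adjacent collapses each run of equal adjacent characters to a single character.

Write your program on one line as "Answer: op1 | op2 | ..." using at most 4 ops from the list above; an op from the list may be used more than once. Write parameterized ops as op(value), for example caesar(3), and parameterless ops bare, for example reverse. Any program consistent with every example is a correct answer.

drop(2) | drop_vowels | caesar(13) | reverse

Check, running the answer program on each example:
  "shexhxlnhzfa" -> "exhxlnhzfa" -> "xhxlnhzf" -> "kukyaums" -> "smuaykuk"
  "mrktt" -> "ktt" -> "ktt" -> "xgg" -> "ggx"
  "rst" -> "t" -> "t" -> "g" -> "g"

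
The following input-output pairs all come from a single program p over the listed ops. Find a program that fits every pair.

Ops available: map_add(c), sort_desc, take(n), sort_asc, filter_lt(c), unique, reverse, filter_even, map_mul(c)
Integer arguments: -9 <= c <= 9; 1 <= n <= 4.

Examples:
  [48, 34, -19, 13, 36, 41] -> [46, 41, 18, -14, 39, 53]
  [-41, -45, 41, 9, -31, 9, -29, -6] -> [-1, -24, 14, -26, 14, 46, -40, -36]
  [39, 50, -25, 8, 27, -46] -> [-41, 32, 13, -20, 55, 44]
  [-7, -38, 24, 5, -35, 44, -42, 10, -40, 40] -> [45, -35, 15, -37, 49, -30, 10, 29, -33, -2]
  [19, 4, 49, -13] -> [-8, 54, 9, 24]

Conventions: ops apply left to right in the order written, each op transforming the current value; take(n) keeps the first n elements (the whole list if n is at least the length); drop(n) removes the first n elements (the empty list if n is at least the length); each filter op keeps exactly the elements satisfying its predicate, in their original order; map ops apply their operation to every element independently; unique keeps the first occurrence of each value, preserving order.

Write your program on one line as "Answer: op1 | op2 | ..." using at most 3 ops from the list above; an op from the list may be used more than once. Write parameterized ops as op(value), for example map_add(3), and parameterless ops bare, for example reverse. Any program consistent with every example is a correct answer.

reverse | map_add(5)

Check, running the answer program on each example:
  [48, 34, -19, 13, 36, 41] -> [41, 36, 13, -19, 34, 48] -> [46, 41, 18, -14, 39, 53]
  [-41, -45, 41, 9, -31, 9, -29, -6] -> [-6, -29, 9, -31, 9, 41, -45, -41] -> [-1, -24, 14, -26, 14, 46, -40, -36]
  [39, 50, -25, 8, 27, -46] -> [-46, 27, 8, -25, 50, 39] -> [-41, 32, 13, -20, 55, 44]
  [-7, -38, 24, 5, -35, 44, -42, 10, -40, 40] -> [40, -40, 10, -42, 44, -35, 5, 24, -38, -7] -> [45, -35, 15, -37, 49, -30, 10, 29, -33, -2]
  [19, 4, 49, -13] -> [-13, 49, 4, 19] -> [-8, 54, 9, 24]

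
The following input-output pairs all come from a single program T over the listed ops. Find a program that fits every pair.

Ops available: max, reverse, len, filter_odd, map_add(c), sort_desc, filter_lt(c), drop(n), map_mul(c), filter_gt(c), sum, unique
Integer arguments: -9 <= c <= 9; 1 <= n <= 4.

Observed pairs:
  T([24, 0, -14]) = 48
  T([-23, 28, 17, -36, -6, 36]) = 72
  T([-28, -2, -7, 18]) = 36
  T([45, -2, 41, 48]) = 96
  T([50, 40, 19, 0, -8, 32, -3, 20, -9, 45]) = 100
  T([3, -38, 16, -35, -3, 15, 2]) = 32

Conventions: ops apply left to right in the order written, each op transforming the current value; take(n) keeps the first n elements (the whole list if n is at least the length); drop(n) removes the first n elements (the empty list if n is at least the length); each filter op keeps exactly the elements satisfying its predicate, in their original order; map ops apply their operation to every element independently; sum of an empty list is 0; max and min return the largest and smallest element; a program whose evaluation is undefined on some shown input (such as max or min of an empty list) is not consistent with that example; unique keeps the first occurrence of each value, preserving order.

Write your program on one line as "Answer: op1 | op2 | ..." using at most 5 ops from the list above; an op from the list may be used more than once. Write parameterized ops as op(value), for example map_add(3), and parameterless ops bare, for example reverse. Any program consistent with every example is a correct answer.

filter_gt(-3) | reverse | map_mul(2) | max

Check, running the answer program on each example:
  [24, 0, -14] -> [24, 0] -> [0, 24] -> [0, 48] -> 48
  [-23, 28, 17, -36, -6, 36] -> [28, 17, 36] -> [36, 17, 28] -> [72, 34, 56] -> 72
  [-28, -2, -7, 18] -> [-2, 18] -> [18, -2] -> [36, -4] -> 36
  [45, -2, 41, 48] -> [45, -2, 41, 48] -> [48, 41, -2, 45] -> [96, 82, -4, 90] -> 96
  [50, 40, 19, 0, -8, 32, -3, 20, -9, 45] -> [50, 40, 19, 0, 32, 20, 45] -> [45, 20, 32, 0, 19, 40, 50] -> [90, 40, 64, 0, 38, 80, 100] -> 100
  [3, -38, 16, -35, -3, 15, 2] -> [3, 16, 15, 2] -> [2, 15, 16, 3] -> [4, 30, 32, 6] -> 32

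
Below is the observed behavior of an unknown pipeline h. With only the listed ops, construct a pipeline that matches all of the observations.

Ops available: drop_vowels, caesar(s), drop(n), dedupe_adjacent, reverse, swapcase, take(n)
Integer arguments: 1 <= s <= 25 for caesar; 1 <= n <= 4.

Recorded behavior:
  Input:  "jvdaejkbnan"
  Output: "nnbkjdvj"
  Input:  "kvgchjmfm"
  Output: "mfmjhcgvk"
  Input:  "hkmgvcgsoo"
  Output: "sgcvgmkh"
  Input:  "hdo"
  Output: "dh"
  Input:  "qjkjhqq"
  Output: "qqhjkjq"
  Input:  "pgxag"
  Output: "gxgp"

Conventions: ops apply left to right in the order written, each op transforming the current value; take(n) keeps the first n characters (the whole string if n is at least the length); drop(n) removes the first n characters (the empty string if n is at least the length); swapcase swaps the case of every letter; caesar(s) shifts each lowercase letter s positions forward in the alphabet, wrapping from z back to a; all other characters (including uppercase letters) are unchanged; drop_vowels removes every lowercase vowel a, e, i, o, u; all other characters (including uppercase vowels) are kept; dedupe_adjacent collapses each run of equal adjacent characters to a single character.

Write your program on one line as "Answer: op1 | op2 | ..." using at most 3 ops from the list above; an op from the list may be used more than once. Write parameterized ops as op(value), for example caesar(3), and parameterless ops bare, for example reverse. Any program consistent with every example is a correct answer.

reverse | drop_vowels

Check, running the answer program on each example:
  "jvdaejkbnan" -> "nanbkjeadvj" -> "nnbkjdvj"
  "kvgchjmfm" -> "mfmjhcgvk" -> "mfmjhcgvk"
  "hkmgvcgsoo" -> "oosgcvgmkh" -> "sgcvgmkh"
  "hdo" -> "odh" -> "dh"
  "qjkjhqq" -> "qqhjkjq" -> "qqhjkjq"
  "pgxag" -> "gaxgp" -> "gxgp"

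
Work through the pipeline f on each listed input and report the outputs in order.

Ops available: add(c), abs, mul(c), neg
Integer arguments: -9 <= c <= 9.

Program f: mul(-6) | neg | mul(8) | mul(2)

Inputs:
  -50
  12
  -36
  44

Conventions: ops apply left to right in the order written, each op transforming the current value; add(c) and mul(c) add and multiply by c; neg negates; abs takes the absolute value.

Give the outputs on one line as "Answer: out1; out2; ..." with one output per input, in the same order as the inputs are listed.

-4800; 1152; -3456; 4224

Execution, op by op:
  -50 -> 300 -> -300 -> -2400 -> -4800
  12 -> -72 -> 72 -> 576 -> 1152
  -36 -> 216 -> -216 -> -1728 -> -3456
  44 -> -264 -> 264 -> 2112 -> 4224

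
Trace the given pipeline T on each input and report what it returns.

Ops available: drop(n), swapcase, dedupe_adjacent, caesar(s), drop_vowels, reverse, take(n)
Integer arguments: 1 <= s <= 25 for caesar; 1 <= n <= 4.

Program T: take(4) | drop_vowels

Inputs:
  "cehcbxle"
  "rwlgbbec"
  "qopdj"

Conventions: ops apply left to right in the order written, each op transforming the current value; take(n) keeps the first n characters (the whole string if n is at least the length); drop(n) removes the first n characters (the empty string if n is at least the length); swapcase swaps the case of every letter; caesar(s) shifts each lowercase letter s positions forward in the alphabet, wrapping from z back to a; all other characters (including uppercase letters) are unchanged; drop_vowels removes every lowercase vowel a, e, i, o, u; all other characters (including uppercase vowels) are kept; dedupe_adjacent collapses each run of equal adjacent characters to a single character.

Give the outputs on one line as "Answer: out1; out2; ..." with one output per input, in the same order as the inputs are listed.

"chc"; "rwlg"; "qpd"

Execution, op by op:
  "cehcbxle" -> "cehc" -> "chc"
  "rwlgbbec" -> "rwlg" -> "rwlg"
  "qopdj" -> "qopd" -> "qpd"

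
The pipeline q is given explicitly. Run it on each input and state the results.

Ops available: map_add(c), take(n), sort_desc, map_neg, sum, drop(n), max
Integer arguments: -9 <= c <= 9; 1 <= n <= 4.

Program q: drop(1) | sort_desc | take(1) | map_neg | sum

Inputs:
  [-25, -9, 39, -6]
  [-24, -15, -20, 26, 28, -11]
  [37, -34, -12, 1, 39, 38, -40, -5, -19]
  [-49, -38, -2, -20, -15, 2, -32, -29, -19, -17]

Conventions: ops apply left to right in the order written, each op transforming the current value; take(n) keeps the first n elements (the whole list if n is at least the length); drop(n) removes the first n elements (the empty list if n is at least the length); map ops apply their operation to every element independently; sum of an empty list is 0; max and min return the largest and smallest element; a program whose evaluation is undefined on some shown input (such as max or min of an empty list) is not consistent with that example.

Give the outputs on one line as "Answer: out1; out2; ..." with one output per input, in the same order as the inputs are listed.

Execution, op by op:
  [-25, -9, 39, -6] -> [-9, 39, -6] -> [39, -6, -9] -> [39] -> [-39] -> -39
  [-24, -15, -20, 26, 28, -11] -> [-15, -20, 26, 28, -11] -> [28, 26, -11, -15, -20] -> [28] -> [-28] -> -28
  [37, -34, -12, 1, 39, 38, -40, -5, -19] -> [-34, -12, 1, 39, 38, -40, -5, -19] -> [39, 38, 1, -5, -12, -19, -34, -40] -> [39] -> [-39] -> -39
  [-49, -38, -2, -20, -15, 2, -32, -29, -19, -17] -> [-38, -2, -20, -15, 2, -32, -29, -19, -17] -> [2, -2, -15, -17, -19, -20, -29, -32, -38] -> [2] -> [-2] -> -2

-39; -28; -39; -2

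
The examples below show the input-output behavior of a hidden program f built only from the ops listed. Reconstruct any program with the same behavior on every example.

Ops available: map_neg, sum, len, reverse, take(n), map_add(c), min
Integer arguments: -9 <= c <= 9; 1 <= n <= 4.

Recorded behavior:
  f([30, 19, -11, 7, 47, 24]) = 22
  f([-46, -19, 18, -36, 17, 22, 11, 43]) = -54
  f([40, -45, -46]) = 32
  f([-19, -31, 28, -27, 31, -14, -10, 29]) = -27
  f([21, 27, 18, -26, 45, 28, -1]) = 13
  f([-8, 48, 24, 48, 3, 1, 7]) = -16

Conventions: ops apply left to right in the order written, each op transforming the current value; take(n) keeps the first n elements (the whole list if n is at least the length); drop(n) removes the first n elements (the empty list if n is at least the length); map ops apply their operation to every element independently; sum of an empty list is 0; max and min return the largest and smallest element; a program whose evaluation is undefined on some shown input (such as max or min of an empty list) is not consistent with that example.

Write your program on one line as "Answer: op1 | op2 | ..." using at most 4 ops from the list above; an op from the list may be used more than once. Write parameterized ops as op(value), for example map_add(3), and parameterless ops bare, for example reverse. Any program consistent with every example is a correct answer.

take(4) | take(1) | map_add(-8) | min

Check, running the answer program on each example:
  [30, 19, -11, 7, 47, 24] -> [30, 19, -11, 7] -> [30] -> [22] -> 22
  [-46, -19, 18, -36, 17, 22, 11, 43] -> [-46, -19, 18, -36] -> [-46] -> [-54] -> -54
  [40, -45, -46] -> [40, -45, -46] -> [40] -> [32] -> 32
  [-19, -31, 28, -27, 31, -14, -10, 29] -> [-19, -31, 28, -27] -> [-19] -> [-27] -> -27
  [21, 27, 18, -26, 45, 28, -1] -> [21, 27, 18, -26] -> [21] -> [13] -> 13
  [-8, 48, 24, 48, 3, 1, 7] -> [-8, 48, 24, 48] -> [-8] -> [-16] -> -16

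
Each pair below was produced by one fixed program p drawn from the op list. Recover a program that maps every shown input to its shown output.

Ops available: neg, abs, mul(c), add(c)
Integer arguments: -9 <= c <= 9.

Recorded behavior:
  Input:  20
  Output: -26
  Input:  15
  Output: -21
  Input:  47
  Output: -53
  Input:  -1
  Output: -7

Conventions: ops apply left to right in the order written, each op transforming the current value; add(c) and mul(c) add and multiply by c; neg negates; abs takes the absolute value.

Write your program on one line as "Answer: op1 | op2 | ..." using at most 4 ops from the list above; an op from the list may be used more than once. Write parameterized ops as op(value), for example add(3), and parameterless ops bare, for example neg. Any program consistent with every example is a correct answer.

abs | neg | add(-6)

Check, running the answer program on each example:
  20 -> 20 -> -20 -> -26
  15 -> 15 -> -15 -> -21
  47 -> 47 -> -47 -> -53
  -1 -> 1 -> -1 -> -7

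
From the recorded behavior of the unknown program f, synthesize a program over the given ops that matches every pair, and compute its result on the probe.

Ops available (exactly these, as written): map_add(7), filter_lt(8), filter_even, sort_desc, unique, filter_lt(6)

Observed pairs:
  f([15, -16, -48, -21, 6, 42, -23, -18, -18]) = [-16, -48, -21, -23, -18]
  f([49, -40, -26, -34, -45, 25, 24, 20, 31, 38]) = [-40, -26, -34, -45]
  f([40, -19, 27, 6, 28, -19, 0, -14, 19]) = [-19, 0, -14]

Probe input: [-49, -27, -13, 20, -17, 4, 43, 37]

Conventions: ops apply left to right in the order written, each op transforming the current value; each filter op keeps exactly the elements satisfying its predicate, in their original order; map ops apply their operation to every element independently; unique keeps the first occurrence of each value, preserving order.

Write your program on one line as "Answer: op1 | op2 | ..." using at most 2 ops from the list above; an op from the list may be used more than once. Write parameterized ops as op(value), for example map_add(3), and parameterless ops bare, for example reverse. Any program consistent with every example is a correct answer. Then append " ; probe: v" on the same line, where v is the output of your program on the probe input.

unique | filter_lt(6) ; probe: [-49, -27, -13, -17, 4]

Check, running the answer program on each example:
  [15, -16, -48, -21, 6, 42, -23, -18, -18] -> [15, -16, -48, -21, 6, 42, -23, -18] -> [-16, -48, -21, -23, -18]
  [49, -40, -26, -34, -45, 25, 24, 20, 31, 38] -> [49, -40, -26, -34, -45, 25, 24, 20, 31, 38] -> [-40, -26, -34, -45]
  [40, -19, 27, 6, 28, -19, 0, -14, 19] -> [40, -19, 27, 6, 28, 0, -14, 19] -> [-19, 0, -14]
  probe: [-49, -27, -13, 20, -17, 4, 43, 37] -> [-49, -27, -13, 20, -17, 4, 43, 37] -> [-49, -27, -13, -17, 4]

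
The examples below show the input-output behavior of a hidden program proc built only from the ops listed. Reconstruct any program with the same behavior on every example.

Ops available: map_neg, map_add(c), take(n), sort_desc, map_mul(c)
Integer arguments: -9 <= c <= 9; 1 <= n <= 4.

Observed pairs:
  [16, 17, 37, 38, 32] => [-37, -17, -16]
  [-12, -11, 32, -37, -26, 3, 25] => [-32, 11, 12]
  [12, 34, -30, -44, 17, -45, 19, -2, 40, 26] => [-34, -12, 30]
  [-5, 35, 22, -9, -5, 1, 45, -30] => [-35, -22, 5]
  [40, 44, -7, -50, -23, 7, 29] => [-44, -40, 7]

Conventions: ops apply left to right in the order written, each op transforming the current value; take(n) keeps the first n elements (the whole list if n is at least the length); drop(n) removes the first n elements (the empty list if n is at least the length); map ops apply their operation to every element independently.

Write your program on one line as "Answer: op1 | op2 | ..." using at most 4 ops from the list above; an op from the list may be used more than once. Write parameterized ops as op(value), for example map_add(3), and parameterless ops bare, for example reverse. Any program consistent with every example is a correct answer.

take(3) | sort_desc | map_neg

Check, running the answer program on each example:
  [16, 17, 37, 38, 32] -> [16, 17, 37] -> [37, 17, 16] -> [-37, -17, -16]
  [-12, -11, 32, -37, -26, 3, 25] -> [-12, -11, 32] -> [32, -11, -12] -> [-32, 11, 12]
  [12, 34, -30, -44, 17, -45, 19, -2, 40, 26] -> [12, 34, -30] -> [34, 12, -30] -> [-34, -12, 30]
  [-5, 35, 22, -9, -5, 1, 45, -30] -> [-5, 35, 22] -> [35, 22, -5] -> [-35, -22, 5]
  [40, 44, -7, -50, -23, 7, 29] -> [40, 44, -7] -> [44, 40, -7] -> [-44, -40, 7]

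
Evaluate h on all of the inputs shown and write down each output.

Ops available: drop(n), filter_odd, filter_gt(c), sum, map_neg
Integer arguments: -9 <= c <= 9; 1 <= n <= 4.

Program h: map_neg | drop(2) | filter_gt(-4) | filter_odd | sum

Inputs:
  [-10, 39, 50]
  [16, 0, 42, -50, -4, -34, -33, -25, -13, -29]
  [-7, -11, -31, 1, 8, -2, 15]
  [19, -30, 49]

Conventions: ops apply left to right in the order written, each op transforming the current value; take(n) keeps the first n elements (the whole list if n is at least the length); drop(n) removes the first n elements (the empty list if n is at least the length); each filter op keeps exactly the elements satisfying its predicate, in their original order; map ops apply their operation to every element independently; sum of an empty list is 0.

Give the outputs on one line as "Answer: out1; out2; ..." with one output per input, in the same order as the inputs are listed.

Execution, op by op:
  [-10, 39, 50] -> [10, -39, -50] -> [-50] -> [] -> [] -> 0
  [16, 0, 42, -50, -4, -34, -33, -25, -13, -29] -> [-16, 0, -42, 50, 4, 34, 33, 25, 13, 29] -> [-42, 50, 4, 34, 33, 25, 13, 29] -> [50, 4, 34, 33, 25, 13, 29] -> [33, 25, 13, 29] -> 100
  [-7, -11, -31, 1, 8, -2, 15] -> [7, 11, 31, -1, -8, 2, -15] -> [31, -1, -8, 2, -15] -> [31, -1, 2] -> [31, -1] -> 30
  [19, -30, 49] -> [-19, 30, -49] -> [-49] -> [] -> [] -> 0

0; 100; 30; 0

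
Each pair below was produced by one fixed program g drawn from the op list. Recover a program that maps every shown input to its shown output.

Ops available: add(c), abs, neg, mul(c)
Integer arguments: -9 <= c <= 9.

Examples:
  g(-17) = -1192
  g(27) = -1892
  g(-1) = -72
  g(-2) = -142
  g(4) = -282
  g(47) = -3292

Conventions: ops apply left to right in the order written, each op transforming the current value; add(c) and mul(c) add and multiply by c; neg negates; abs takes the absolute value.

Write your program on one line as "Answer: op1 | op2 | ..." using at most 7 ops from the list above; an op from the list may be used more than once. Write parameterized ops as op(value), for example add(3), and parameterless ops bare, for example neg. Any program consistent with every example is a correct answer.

mul(-5) | abs | mul(-2) | neg | mul(-7) | add(-2)

Check, running the answer program on each example:
  -17 -> 85 -> 85 -> -170 -> 170 -> -1190 -> -1192
  27 -> -135 -> 135 -> -270 -> 270 -> -1890 -> -1892
  -1 -> 5 -> 5 -> -10 -> 10 -> -70 -> -72
  -2 -> 10 -> 10 -> -20 -> 20 -> -140 -> -142
  4 -> -20 -> 20 -> -40 -> 40 -> -280 -> -282
  47 -> -235 -> 235 -> -470 -> 470 -> -3290 -> -3292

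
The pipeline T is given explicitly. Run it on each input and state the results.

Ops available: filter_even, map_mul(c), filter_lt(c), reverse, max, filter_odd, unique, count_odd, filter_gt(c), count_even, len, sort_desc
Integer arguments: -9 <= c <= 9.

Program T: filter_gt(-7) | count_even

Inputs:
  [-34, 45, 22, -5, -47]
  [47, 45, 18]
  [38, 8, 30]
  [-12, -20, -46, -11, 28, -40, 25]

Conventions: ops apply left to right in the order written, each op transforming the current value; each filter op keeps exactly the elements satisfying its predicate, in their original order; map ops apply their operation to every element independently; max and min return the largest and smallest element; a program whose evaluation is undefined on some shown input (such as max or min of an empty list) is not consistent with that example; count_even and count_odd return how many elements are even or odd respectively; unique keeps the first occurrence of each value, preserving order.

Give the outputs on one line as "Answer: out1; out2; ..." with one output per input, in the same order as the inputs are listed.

1; 1; 3; 1

Execution, op by op:
  [-34, 45, 22, -5, -47] -> [45, 22, -5] -> 1
  [47, 45, 18] -> [47, 45, 18] -> 1
  [38, 8, 30] -> [38, 8, 30] -> 3
  [-12, -20, -46, -11, 28, -40, 25] -> [28, 25] -> 1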